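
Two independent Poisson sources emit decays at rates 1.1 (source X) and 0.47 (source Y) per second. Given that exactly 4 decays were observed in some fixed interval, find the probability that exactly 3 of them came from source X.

0.4118

Given the total, each event is independently from source X with probability p = λ_X/(λ_X+λ_Y) = 1.1/1.57 ≈ 0.7006.
So K ~ Binomial(4, 1.1/1.57): P(K = 3) = C(4,3) · (1.1/1.57)^3 · (0.47/1.57)^1 ≈ 0.4118.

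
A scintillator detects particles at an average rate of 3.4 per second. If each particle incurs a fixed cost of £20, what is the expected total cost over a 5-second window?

E[N] = 3.4 × 5 = 17 (a 5-second window = 5 seconds); E[cost] = 17 × £20 = £340.

£340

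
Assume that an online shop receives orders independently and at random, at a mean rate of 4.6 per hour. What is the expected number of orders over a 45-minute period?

3.45

E[N] = λt = 4.6 × 0.75 = 3.45 (a 45-minute period = 0.75 hours).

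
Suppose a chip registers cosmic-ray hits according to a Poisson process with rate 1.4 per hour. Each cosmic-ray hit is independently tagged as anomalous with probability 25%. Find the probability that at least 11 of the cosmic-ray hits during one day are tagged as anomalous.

Thinning: the cosmic-ray hits that are tagged as anomalous themselves form a Poisson process with rate 0.25 × 1.4 = 0.35 per hour.
Over the interval, μ = 0.35 × 24 = 8.4 (a day = 24 hours).
P(N ≥ 11) = 1 − P(N ≤ 10) ≈ 0.2257.

0.2257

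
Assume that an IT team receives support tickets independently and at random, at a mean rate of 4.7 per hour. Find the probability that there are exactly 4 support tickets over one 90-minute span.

Over the interval, μ = 4.7 × 1.5 = 7.05 (a 90-minute span = 1.5 hours).
P(N = 4) = e^(−μ) μ^4/4! = e^(−7.05) · 7.05^4/24 ≈ 0.0893.

0.0893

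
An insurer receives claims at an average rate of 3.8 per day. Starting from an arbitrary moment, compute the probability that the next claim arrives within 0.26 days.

0.6277

Inter-arrival times are exponential with rate λ = 3.8 per day.
P(T ≤ 0.26) = 1 − e^(−λt) = 1 − e^(−3.8 × 0.26) = 1 − e^(−0.988) ≈ 0.6277.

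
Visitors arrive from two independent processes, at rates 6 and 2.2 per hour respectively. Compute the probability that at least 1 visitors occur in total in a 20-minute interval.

0.9350

Independent Poisson processes superpose: combined rate λ = 6 + 2.2 = 8.2 per hour.
Over the interval, μ = 8.2 × 1/3 ≈ 2.73333 (a 20-minute interval = 1/3 hours).
P(N ≥ 1) = 1 − P(N ≤ 0) ≈ 0.9350.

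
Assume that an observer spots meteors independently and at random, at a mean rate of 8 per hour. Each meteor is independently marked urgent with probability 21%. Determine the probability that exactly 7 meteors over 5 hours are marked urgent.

0.1317

Thinning: the meteors that are marked urgent themselves form a Poisson process with rate 0.21 × 8 = 1.68 per hour.
Over the interval, μ = 1.68 × 5 = 8.4 (5 hours).
P(N = 7) = e^(−8.4) · 8.4^7/7! ≈ 0.1317.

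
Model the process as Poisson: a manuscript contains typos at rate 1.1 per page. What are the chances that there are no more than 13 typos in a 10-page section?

0.7813

Over the interval, μ = 1.1 × 10 = 11 (a 10-page section = 10 pages).
P(N ≤ 13) = Σ_{j=0}^{13} e^(−μ) μ^j/j! ≈ 0.7813.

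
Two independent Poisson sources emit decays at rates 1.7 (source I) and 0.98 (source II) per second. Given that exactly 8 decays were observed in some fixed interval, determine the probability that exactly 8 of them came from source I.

0.0262

Given the total, each event is independently from source I with probability p = λ_I/(λ_I+λ_II) = 1.7/2.68 ≈ 0.6343.
So K ~ Binomial(8, 1.7/2.68): P(K = 8) = C(8,8) · (1.7/2.68)^8 · (0.98/2.68)^0 ≈ 0.0262.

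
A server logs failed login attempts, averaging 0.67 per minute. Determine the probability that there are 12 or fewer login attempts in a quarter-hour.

0.7868

Over the interval, μ = 0.67 × 15 = 10.05 (a quarter-hour = 15 minutes).
P(N ≤ 12) = Σ_{j=0}^{12} e^(−μ) μ^j/j! ≈ 0.7868.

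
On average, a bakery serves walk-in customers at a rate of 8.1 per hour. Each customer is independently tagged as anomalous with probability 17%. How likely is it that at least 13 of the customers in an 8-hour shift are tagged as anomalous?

0.3131

Thinning: the customers that are tagged as anomalous themselves form a Poisson process with rate 0.17 × 8.1 = 1.377 per hour.
Over the interval, μ = 1.377 × 8 = 11.016 (an 8-hour shift = 8 hours).
P(N ≥ 13) = 1 − P(N ≤ 12) ≈ 0.3131.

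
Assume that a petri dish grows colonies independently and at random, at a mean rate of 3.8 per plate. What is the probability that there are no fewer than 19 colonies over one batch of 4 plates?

Over the interval, μ = 3.8 × 4 = 15.2 (a batch of 4 plates = 4 plates).
P(N ≥ 19) = 1 − P(N ≤ 18) = 1 − Σ_{j=0}^{18} e^(−μ) μ^j/j! ≈ 0.1949.

0.1949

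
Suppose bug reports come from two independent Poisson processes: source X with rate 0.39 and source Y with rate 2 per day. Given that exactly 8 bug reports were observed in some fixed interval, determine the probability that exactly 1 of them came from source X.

0.3751

Given the total, each event is independently from source X with probability p = λ_X/(λ_X+λ_Y) = 0.39/2.39 ≈ 0.1632.
So K ~ Binomial(8, 0.39/2.39): P(K = 1) = C(8,1) · (0.39/2.39)^1 · (2/2.39)^7 ≈ 0.3751.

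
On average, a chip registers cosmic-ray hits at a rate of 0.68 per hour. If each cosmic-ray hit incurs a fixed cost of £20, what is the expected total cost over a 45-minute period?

£10.2

E[N] = 0.68 × 0.75 = 0.51 (a 45-minute period = 0.75 hours); E[cost] = 0.51 × £20 = £10.2.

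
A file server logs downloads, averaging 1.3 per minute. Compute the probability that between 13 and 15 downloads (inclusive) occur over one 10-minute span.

0.3005

Over the interval, μ = 1.3 × 10 = 13 (a 10-minute span = 10 minutes).
P(13 ≤ N ≤ 15) = Σ_{j=13}^{15} e^(−13) · 13^j/j! ≈ 0.3005.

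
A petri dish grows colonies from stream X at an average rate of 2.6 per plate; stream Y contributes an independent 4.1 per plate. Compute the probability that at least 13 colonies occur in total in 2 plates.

Independent Poisson processes superpose: combined rate λ = 2.6 + 4.1 = 6.7 per plate.
Over the interval, μ = 6.7 × 2 = 13.4 (2 plates).
P(N ≥ 13) = 1 − P(N ≤ 12) ≈ 0.5801.

0.5801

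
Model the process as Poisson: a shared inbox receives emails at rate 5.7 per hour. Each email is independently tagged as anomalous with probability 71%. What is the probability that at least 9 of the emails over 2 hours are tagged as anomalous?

Thinning: the emails that are tagged as anomalous themselves form a Poisson process with rate 0.71 × 5.7 = 4.047 per hour.
Over the interval, μ = 4.047 × 2 = 8.094 (2 hours).
P(N ≥ 9) = 1 − P(N ≤ 8) ≈ 0.4206.

0.4206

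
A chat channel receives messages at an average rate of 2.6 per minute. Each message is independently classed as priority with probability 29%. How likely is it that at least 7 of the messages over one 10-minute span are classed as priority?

0.6273

Thinning: the messages that are classed as priority themselves form a Poisson process with rate 0.29 × 2.6 = 0.754 per minute.
Over the interval, μ = 0.754 × 10 = 7.54 (a 10-minute span = 10 minutes).
P(N ≥ 7) = 1 − P(N ≤ 6) ≈ 0.6273.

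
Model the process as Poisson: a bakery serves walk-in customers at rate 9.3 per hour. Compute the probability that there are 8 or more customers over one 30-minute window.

0.0995

Over the interval, μ = 9.3 × 0.5 = 4.65 (a 30-minute window = 0.5 hours).
P(N ≥ 8) = 1 − P(N ≤ 7) = 1 − Σ_{j=0}^{7} e^(−μ) μ^j/j! ≈ 0.0995.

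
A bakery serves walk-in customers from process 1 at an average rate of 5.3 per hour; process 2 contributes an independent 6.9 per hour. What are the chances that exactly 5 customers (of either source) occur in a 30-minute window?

0.1579

Independent Poisson processes superpose: combined rate λ = 5.3 + 6.9 = 12.2 per hour.
Over the interval, μ = 12.2 × 0.5 = 6.1 (a 30-minute window = 0.5 hours).
P(N = 5) = e^(−6.1) · 6.1^5/5! ≈ 0.1579.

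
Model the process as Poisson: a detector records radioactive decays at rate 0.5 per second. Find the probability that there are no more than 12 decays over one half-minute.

0.2676

Over the interval, μ = 0.5 × 30 = 15 (a half-minute = 30 seconds).
P(N ≤ 12) = Σ_{j=0}^{12} e^(−μ) μ^j/j! ≈ 0.2676.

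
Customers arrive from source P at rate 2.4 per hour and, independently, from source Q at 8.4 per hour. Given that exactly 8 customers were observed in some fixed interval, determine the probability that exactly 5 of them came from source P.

0.0143

Given the total, each event is independently from source P with probability p = λ_P/(λ_P+λ_Q) = 2.4/10.8 ≈ 0.2222.
So K ~ Binomial(8, 2.4/10.8): P(K = 5) = C(8,5) · (2.4/10.8)^5 · (8.4/10.8)^3 ≈ 0.0143.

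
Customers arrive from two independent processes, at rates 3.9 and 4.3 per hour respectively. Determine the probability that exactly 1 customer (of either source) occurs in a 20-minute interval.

0.1777

Independent Poisson processes superpose: combined rate λ = 3.9 + 4.3 = 8.2 per hour.
Over the interval, μ = 8.2 × 1/3 ≈ 2.73333 (a 20-minute interval = 1/3 hours).
P(N = 1) = e^(−2.73333) · 2.73333^1/1! ≈ 0.1777.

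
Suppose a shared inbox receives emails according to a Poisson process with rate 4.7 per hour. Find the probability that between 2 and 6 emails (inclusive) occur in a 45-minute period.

0.7995

Over the interval, μ = 4.7 × 0.75 = 3.525 (a 45-minute period = 0.75 hours).
P(2 ≤ N ≤ 6) = Σ_{j=2}^{6} e^(−3.525) · 3.525^j/j! ≈ 0.7995.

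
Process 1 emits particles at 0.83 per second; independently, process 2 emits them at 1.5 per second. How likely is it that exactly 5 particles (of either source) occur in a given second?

0.0557

Independent Poisson processes superpose: combined rate λ = 0.83 + 1.5 = 2.33 per second.
So μ = 2.33.
P(N = 5) = e^(−2.33) · 2.33^5/5! ≈ 0.0557.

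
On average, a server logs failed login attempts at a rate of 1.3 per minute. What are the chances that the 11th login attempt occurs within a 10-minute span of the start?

Over the interval, μ = 1.3 × 10 = 13 (a 10-minute span = 10 minutes).
The 11th arrival falls in the interval iff at least 11 events occur there: P(S_11 ≤ t) = P(N ≥ 11) = 1 − P(N ≤ 10) ≈ 0.7483.

0.7483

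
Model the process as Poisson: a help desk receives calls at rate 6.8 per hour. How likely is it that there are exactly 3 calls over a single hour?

With mean μ = 6.8 per hour,
P(N = 3) = e^(−μ) μ^3/3! = e^(−6.8) · 6.8^3/6 ≈ 0.0584.

0.0584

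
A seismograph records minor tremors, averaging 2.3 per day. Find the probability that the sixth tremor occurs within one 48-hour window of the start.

0.3142

Over the interval, μ = 2.3 × 2 = 4.6 (a 48-hour window = 2 days).
The sixth arrival falls in the interval iff at least 6 events occur there: P(S_6 ≤ t) = P(N ≥ 6) = 1 − P(N ≤ 5) ≈ 0.3142.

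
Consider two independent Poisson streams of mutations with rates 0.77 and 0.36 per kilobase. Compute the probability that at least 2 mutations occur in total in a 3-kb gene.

0.8520

Independent Poisson processes superpose: combined rate λ = 0.77 + 0.36 = 1.13 per kilobase.
Over the interval, μ = 1.13 × 3 = 3.39 (a 3-kb gene = 3 kilobases).
P(N ≥ 2) = 1 − P(N ≤ 1) ≈ 0.8520.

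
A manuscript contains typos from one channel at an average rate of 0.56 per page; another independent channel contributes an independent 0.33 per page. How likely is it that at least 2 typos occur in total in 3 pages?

0.7458

Independent Poisson processes superpose: combined rate λ = 0.56 + 0.33 = 0.89 per page.
Over the interval, μ = 0.89 × 3 = 2.67 (3 pages).
P(N ≥ 2) = 1 − P(N ≤ 1) ≈ 0.7458.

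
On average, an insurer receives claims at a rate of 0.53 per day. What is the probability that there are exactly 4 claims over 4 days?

0.1010

Over the interval, μ = 0.53 × 4 = 2.12 (4 days).
P(N = 4) = e^(−μ) μ^4/4! = e^(−2.12) · 2.12^4/24 ≈ 0.1010.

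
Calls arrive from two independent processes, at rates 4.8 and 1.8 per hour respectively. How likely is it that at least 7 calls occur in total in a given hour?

0.4892

Independent Poisson processes superpose: combined rate λ = 4.8 + 1.8 = 6.6 per hour.
So μ = 6.6.
P(N ≥ 7) = 1 − P(N ≤ 6) ≈ 0.4892.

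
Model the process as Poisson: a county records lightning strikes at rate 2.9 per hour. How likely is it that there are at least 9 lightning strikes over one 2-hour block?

0.1328

Over the interval, μ = 2.9 × 2 = 5.8 (a 2-hour block = 2 hours).
P(N ≥ 9) = 1 − P(N ≤ 8) = 1 − Σ_{j=0}^{8} e^(−μ) μ^j/j! ≈ 0.1328.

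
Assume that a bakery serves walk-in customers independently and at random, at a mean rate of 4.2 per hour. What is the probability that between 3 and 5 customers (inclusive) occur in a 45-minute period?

0.5098

Over the interval, μ = 4.2 × 0.75 = 3.15 (a 45-minute period = 0.75 hours).
P(3 ≤ N ≤ 5) = Σ_{j=3}^{5} e^(−3.15) · 3.15^j/j! ≈ 0.5098.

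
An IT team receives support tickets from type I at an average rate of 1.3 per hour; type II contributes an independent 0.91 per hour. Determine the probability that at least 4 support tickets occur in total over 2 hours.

Independent Poisson processes superpose: combined rate λ = 1.3 + 0.91 = 2.21 per hour.
Over the interval, μ = 2.21 × 2 = 4.42 (2 hours).
P(N ≥ 4) = 1 − P(N ≤ 3) ≈ 0.6440.

0.6440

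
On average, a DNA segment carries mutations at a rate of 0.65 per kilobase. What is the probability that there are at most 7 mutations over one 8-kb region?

Over the interval, μ = 0.65 × 8 = 5.2 (an 8-kb region = 8 kilobases).
P(N ≤ 7) = Σ_{j=0}^{7} e^(−μ) μ^j/j! ≈ 0.8449.

0.8449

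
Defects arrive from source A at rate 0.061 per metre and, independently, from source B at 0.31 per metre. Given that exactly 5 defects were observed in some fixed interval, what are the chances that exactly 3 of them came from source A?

0.0310

Given the total, each event is independently from source A with probability p = λ_A/(λ_A+λ_B) = 0.061/0.371 ≈ 0.1644.
So K ~ Binomial(5, 0.061/0.371): P(K = 3) = C(5,3) · (0.061/0.371)^3 · (0.31/0.371)^2 ≈ 0.0310.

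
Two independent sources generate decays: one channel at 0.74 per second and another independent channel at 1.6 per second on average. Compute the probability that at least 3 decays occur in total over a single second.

0.4145

Independent Poisson processes superpose: combined rate λ = 0.74 + 1.6 = 2.34 per second.
So μ = 2.34.
P(N ≥ 3) = 1 − P(N ≤ 2) ≈ 0.4145.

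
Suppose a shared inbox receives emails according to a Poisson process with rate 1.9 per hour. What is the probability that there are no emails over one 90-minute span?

0.0578

Over the interval, μ = 1.9 × 1.5 = 2.85 (a 90-minute span = 1.5 hours).
P(N = 0) = e^(−μ) μ^0/0! = e^(−2.85) · 2.85^0/1 ≈ 0.0578.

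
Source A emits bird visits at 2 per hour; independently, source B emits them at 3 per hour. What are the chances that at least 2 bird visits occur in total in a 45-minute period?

0.8883

Independent Poisson processes superpose: combined rate λ = 2 + 3 = 5 per hour.
Over the interval, μ = 5 × 0.75 = 3.75 (a 45-minute period = 0.75 hours).
P(N ≥ 2) = 1 − P(N ≤ 1) ≈ 0.8883.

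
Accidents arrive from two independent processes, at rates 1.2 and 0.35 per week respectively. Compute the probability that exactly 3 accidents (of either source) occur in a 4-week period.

Independent Poisson processes superpose: combined rate λ = 1.2 + 0.35 = 1.55 per week.
Over the interval, μ = 1.55 × 4 = 6.2 (a 4-week period = 4 weeks).
P(N = 3) = e^(−6.2) · 6.2^3/3! ≈ 0.0806.

0.0806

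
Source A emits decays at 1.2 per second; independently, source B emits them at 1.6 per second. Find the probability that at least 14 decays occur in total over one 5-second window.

0.5356

Independent Poisson processes superpose: combined rate λ = 1.2 + 1.6 = 2.8 per second.
Over the interval, μ = 2.8 × 5 = 14 (a 5-second window = 5 seconds).
P(N ≥ 14) = 1 − P(N ≤ 13) ≈ 0.5356.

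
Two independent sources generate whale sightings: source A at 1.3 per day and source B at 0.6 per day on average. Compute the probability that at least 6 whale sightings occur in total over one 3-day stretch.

Independent Poisson processes superpose: combined rate λ = 1.3 + 0.6 = 1.9 per day.
Over the interval, μ = 1.9 × 3 = 5.7 (a 3-day stretch = 3 days).
P(N ≥ 6) = 1 − P(N ≤ 5) ≈ 0.5050.

0.5050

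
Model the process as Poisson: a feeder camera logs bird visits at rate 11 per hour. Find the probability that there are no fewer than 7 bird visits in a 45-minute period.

0.7162

Over the interval, μ = 11 × 0.75 = 8.25 (a 45-minute period = 0.75 hours).
P(N ≥ 7) = 1 − P(N ≤ 6) = 1 − Σ_{j=0}^{6} e^(−μ) μ^j/j! ≈ 0.7162.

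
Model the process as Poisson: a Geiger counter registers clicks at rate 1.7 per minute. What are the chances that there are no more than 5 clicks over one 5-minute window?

0.1496

Over the interval, μ = 1.7 × 5 = 8.5 (a 5-minute window = 5 minutes).
P(N ≤ 5) = Σ_{j=0}^{5} e^(−μ) μ^j/j! ≈ 0.1496.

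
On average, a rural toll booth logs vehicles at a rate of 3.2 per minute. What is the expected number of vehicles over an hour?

E[N] = λt = 3.2 × 60 = 192 (an hour = 60 minutes).

192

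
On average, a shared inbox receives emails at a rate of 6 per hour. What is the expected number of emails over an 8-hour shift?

E[N] = λt = 6 × 8 = 48 (an 8-hour shift = 8 hours).

48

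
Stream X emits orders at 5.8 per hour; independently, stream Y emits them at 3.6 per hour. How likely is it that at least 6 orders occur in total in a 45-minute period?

Independent Poisson processes superpose: combined rate λ = 5.8 + 3.6 = 9.4 per hour.
Over the interval, μ = 9.4 × 0.75 = 7.05 (a 45-minute period = 0.75 hours).
P(N ≥ 6) = 1 − P(N ≤ 5) ≈ 0.7056.

0.7056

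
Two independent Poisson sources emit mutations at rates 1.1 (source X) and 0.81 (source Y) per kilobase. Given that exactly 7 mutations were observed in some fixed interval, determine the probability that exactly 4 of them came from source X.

0.2937

Given the total, each event is independently from source X with probability p = λ_X/(λ_X+λ_Y) = 1.1/1.91 ≈ 0.5759.
So K ~ Binomial(7, 1.1/1.91): P(K = 4) = C(7,4) · (1.1/1.91)^4 · (0.81/1.91)^3 ≈ 0.2937.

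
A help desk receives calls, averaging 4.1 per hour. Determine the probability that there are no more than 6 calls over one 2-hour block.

Over the interval, μ = 4.1 × 2 = 8.2 (a 2-hour block = 2 hours).
P(N ≤ 6) = Σ_{j=0}^{6} e^(−μ) μ^j/j! ≈ 0.2896.

0.2896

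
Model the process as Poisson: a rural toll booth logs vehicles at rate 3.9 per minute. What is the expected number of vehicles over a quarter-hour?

58.5

E[N] = λt = 3.9 × 15 = 58.5 (a quarter-hour = 15 minutes).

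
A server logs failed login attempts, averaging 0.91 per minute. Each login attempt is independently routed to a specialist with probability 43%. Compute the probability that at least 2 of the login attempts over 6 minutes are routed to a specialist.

0.6800

Thinning: the login attempts that are routed to a specialist themselves form a Poisson process with rate 0.43 × 0.91 = 0.3913 per minute.
Over the interval, μ = 0.3913 × 6 = 2.3478 (6 minutes).
P(N ≥ 2) = 1 − P(N ≤ 1) ≈ 0.6800.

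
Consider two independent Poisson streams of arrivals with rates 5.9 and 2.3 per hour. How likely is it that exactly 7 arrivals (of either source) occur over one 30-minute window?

0.0640

Independent Poisson processes superpose: combined rate λ = 5.9 + 2.3 = 8.2 per hour.
Over the interval, μ = 8.2 × 0.5 = 4.1 (a 30-minute window = 0.5 hours).
P(N = 7) = e^(−4.1) · 4.1^7/7! ≈ 0.0640.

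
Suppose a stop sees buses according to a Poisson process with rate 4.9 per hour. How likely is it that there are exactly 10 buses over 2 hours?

0.1249

Over the interval, μ = 4.9 × 2 = 9.8 (2 hours).
P(N = 10) = e^(−μ) μ^10/10! = e^(−9.8) · 9.8^10/3628800 ≈ 0.1249.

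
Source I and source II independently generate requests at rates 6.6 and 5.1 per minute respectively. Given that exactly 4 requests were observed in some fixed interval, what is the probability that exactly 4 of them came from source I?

0.1013

Given the total, each event is independently from source I with probability p = λ_I/(λ_I+λ_II) = 6.6/11.7 ≈ 0.5641.
So K ~ Binomial(4, 6.6/11.7): P(K = 4) = C(4,4) · (6.6/11.7)^4 · (5.1/11.7)^0 ≈ 0.1013.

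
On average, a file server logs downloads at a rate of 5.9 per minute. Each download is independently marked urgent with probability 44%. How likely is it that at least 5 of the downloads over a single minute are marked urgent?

0.1220

Thinning: the downloads that are marked urgent themselves form a Poisson process with rate 0.44 × 5.9 = 2.596 per minute.
So μ = 2.596.
P(N ≥ 5) = 1 − P(N ≤ 4) ≈ 0.1220.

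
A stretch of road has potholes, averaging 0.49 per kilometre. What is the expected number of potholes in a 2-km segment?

E[N] = λt = 0.49 × 2 = 0.98 (a 2-km segment = 2 kilometres).

0.98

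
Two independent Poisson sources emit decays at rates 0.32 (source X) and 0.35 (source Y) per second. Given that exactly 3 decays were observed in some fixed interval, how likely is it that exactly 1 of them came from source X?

0.3910

Given the total, each event is independently from source X with probability p = λ_X/(λ_X+λ_Y) = 0.32/0.67 ≈ 0.4776.
So K ~ Binomial(3, 0.32/0.67): P(K = 1) = C(3,1) · (0.32/0.67)^1 · (0.35/0.67)^2 ≈ 0.3910.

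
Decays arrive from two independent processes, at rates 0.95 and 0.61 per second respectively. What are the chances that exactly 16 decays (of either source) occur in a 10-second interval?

Independent Poisson processes superpose: combined rate λ = 0.95 + 0.61 = 1.56 per second.
Over the interval, μ = 1.56 × 10 = 15.6 (a 10-second interval = 10 seconds).
P(N = 16) = e^(−15.6) · 15.6^16/16! ≈ 0.0987.

0.0987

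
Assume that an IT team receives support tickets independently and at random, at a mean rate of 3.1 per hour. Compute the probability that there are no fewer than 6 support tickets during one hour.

With mean μ = 3.1 per hour,
P(N ≥ 6) = 1 − P(N ≤ 5) = 1 − Σ_{j=0}^{5} e^(−μ) μ^j/j! ≈ 0.0943.

0.0943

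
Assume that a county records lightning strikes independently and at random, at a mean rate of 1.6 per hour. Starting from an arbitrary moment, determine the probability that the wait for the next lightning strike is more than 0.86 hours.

0.2526

The wait for the next event is exponential with rate λ = 1.6 per hour.
P(T > 0.86) = e^(−λt) = e^(−1.6 × 0.86) = e^(−1.376) ≈ 0.2526.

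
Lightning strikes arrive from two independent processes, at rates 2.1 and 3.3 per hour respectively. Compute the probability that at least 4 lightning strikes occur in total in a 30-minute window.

0.2859

Independent Poisson processes superpose: combined rate λ = 2.1 + 3.3 = 5.4 per hour.
Over the interval, μ = 5.4 × 0.5 = 2.7 (a 30-minute window = 0.5 hours).
P(N ≥ 4) = 1 − P(N ≤ 3) ≈ 0.2859.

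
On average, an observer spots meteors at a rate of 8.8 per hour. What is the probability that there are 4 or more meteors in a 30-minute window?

0.6406

Over the interval, μ = 8.8 × 0.5 = 4.4 (a 30-minute window = 0.5 hours).
P(N ≥ 4) = 1 − P(N ≤ 3) = 1 − Σ_{j=0}^{3} e^(−μ) μ^j/j! ≈ 0.6406.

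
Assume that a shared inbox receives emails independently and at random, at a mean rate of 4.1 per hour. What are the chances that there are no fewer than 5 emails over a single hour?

With mean μ = 4.1 per hour,
P(N ≥ 5) = 1 − P(N ≤ 4) = 1 − Σ_{j=0}^{4} e^(−μ) μ^j/j! ≈ 0.3907.

0.3907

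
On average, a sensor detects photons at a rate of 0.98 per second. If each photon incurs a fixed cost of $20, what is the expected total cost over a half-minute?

E[N] = 0.98 × 30 = 29.4 (a half-minute = 30 seconds); E[cost] = 29.4 × $20 = $588.

$588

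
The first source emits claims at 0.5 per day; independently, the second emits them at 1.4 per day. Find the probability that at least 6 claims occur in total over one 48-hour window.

Independent Poisson processes superpose: combined rate λ = 0.5 + 1.4 = 1.9 per day.
Over the interval, μ = 1.9 × 2 = 3.8 (a 48-hour window = 2 days).
P(N ≥ 6) = 1 − P(N ≤ 5) ≈ 0.1844.

0.1844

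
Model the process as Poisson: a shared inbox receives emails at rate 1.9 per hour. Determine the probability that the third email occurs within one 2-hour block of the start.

0.7311

Over the interval, μ = 1.9 × 2 = 3.8 (a 2-hour block = 2 hours).
The third arrival falls in the interval iff at least 3 events occur there: P(S_3 ≤ t) = P(N ≥ 3) = 1 − P(N ≤ 2) ≈ 0.7311.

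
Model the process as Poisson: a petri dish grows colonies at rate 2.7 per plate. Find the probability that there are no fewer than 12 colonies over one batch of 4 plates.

Over the interval, μ = 2.7 × 4 = 10.8 (a batch of 4 plates = 4 plates).
P(N ≥ 12) = 1 − P(N ≤ 11) = 1 − Σ_{j=0}^{11} e^(−μ) μ^j/j! ≈ 0.3969.

0.3969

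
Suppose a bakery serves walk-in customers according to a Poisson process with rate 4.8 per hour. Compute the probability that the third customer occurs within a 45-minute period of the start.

Over the interval, μ = 4.8 × 0.75 = 3.6 (a 45-minute period = 0.75 hours).
The third arrival falls in the interval iff at least 3 events occur there: P(S_3 ≤ t) = P(N ≥ 3) = 1 − P(N ≤ 2) ≈ 0.6973.

0.6973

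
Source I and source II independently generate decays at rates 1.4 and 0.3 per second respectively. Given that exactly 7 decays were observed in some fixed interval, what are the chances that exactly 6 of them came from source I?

0.3853

Given the total, each event is independently from source I with probability p = λ_I/(λ_I+λ_II) = 1.4/1.7 ≈ 0.8235.
So K ~ Binomial(7, 1.4/1.7): P(K = 6) = C(7,6) · (1.4/1.7)^6 · (0.3/1.7)^1 ≈ 0.3853.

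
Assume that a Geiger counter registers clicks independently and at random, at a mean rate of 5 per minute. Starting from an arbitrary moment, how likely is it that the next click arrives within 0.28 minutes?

0.7534

Inter-arrival times are exponential with rate λ = 5 per minute.
P(T ≤ 0.28) = 1 − e^(−λt) = 1 − e^(−5 × 0.28) = 1 − e^(−1.4) ≈ 0.7534.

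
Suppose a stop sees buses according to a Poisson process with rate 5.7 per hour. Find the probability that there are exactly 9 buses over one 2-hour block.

0.1003

Over the interval, μ = 5.7 × 2 = 11.4 (a 2-hour block = 2 hours).
P(N = 9) = e^(−μ) μ^9/9! = e^(−11.4) · 11.4^9/362880 ≈ 0.1003.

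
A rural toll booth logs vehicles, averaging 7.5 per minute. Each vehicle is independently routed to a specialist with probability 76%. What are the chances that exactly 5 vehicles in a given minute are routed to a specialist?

Thinning: the vehicles that are routed to a specialist themselves form a Poisson process with rate 0.76 × 7.5 = 5.7 per minute.
So μ = 5.7.
P(N = 5) = e^(−5.7) · 5.7^5/5! ≈ 0.1678.

0.1678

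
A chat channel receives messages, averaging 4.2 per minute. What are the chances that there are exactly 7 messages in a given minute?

With mean μ = 4.2 per minute,
P(N = 7) = e^(−μ) μ^7/7! = e^(−4.2) · 4.2^7/5040 ≈ 0.0686.

0.0686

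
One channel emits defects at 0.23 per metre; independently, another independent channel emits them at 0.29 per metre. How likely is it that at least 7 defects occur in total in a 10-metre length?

0.2676

Independent Poisson processes superpose: combined rate λ = 0.23 + 0.29 = 0.52 per metre.
Over the interval, μ = 0.52 × 10 = 5.2 (a 10-metre length = 10 metres).
P(N ≥ 7) = 1 − P(N ≤ 6) ≈ 0.2676.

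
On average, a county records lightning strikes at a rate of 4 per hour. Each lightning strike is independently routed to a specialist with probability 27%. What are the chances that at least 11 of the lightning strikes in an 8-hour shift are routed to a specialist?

Thinning: the lightning strikes that are routed to a specialist themselves form a Poisson process with rate 0.27 × 4 = 1.08 per hour.
Over the interval, μ = 1.08 × 8 = 8.64 (an 8-hour shift = 8 hours).
P(N ≥ 11) = 1 − P(N ≤ 10) ≈ 0.2523.

0.2523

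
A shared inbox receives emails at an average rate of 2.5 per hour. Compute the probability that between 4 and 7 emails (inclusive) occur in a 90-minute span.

Over the interval, μ = 2.5 × 1.5 = 3.75 (a 90-minute span = 1.5 hours).
P(4 ≤ N ≤ 7) = Σ_{j=4}^{7} e^(−3.75) · 3.75^j/j! ≈ 0.4786.

0.4786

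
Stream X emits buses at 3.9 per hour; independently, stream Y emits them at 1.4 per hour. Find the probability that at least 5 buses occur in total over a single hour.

0.6105

Independent Poisson processes superpose: combined rate λ = 3.9 + 1.4 = 5.3 per hour.
So μ = 5.3.
P(N ≥ 5) = 1 − P(N ≤ 4) ≈ 0.6105.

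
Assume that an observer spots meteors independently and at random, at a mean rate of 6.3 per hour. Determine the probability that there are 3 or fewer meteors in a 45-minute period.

Over the interval, μ = 6.3 × 0.75 = 4.725 (a 45-minute period = 0.75 hours).
P(N ≤ 3) = Σ_{j=0}^{3} e^(−μ) μ^j/j! ≈ 0.3058.

0.3058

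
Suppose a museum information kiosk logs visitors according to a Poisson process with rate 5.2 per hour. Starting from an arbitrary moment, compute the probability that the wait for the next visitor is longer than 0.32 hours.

The wait for the next event is exponential with rate λ = 5.2 per hour.
P(T > 0.32) = e^(−λt) = e^(−5.2 × 0.32) = e^(−1.664) ≈ 0.1894.

0.1894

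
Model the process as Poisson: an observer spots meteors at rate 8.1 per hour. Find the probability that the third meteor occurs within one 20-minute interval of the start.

Over the interval, μ = 8.1 × 1/3 = 2.7 (a 20-minute interval = 1/3 hours).
The third arrival falls in the interval iff at least 3 events occur there: P(S_3 ≤ t) = P(N ≥ 3) = 1 − P(N ≤ 2) ≈ 0.5064.

0.5064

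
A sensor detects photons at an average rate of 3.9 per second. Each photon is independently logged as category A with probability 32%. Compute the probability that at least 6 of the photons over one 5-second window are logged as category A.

Thinning: the photons that are logged as category A themselves form a Poisson process with rate 0.32 × 3.9 = 1.248 per second.
Over the interval, μ = 1.248 × 5 = 6.24 (a 5-second window = 5 seconds).
P(N ≥ 6) = 1 − P(N ≤ 5) ≈ 0.5921.

0.5921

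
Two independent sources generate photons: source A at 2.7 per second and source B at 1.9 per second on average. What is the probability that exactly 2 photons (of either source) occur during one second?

0.1063

Independent Poisson processes superpose: combined rate λ = 2.7 + 1.9 = 4.6 per second.
So μ = 4.6.
P(N = 2) = e^(−4.6) · 4.6^2/2! ≈ 0.1063.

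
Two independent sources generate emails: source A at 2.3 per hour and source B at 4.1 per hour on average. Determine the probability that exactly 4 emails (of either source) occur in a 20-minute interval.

Independent Poisson processes superpose: combined rate λ = 2.3 + 4.1 = 6.4 per hour.
Over the interval, μ = 6.4 × 1/3 ≈ 2.13333 (a 20-minute interval = 1/3 hours).
P(N = 4) = e^(−2.13333) · 2.13333^4/4! ≈ 0.1022.

0.1022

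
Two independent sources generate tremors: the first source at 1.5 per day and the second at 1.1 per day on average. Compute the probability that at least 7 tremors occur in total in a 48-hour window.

Independent Poisson processes superpose: combined rate λ = 1.5 + 1.1 = 2.6 per day.
Over the interval, μ = 2.6 × 2 = 5.2 (a 48-hour window = 2 days).
P(N ≥ 7) = 1 − P(N ≤ 6) ≈ 0.2676.

0.2676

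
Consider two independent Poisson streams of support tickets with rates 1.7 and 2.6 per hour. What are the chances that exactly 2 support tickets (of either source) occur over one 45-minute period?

0.2067

Independent Poisson processes superpose: combined rate λ = 1.7 + 2.6 = 4.3 per hour.
Over the interval, μ = 4.3 × 0.75 = 3.225 (a 45-minute period = 0.75 hours).
P(N = 2) = e^(−3.225) · 3.225^2/2! ≈ 0.2067.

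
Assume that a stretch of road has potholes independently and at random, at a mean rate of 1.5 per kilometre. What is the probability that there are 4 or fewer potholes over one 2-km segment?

0.8153

Over the interval, μ = 1.5 × 2 = 3 (a 2-km segment = 2 kilometres).
P(N ≤ 4) = Σ_{j=0}^{4} e^(−μ) μ^j/j! ≈ 0.8153.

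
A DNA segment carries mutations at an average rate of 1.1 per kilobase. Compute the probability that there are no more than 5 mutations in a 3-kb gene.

Over the interval, μ = 1.1 × 3 = 3.3 (a 3-kb gene = 3 kilobases).
P(N ≤ 5) = Σ_{j=0}^{5} e^(−μ) μ^j/j! ≈ 0.8829.

0.8829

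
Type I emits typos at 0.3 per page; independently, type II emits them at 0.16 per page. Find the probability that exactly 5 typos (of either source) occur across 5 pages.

0.0538

Independent Poisson processes superpose: combined rate λ = 0.3 + 0.16 = 0.46 per page.
Over the interval, μ = 0.46 × 5 = 2.3 (5 pages).
P(N = 5) = e^(−2.3) · 2.3^5/5! ≈ 0.0538.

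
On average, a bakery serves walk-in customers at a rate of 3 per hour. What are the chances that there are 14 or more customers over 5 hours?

Over the interval, μ = 3 × 5 = 15 (5 hours).
P(N ≥ 14) = 1 − P(N ≤ 13) = 1 − Σ_{j=0}^{13} e^(−μ) μ^j/j! ≈ 0.6368.

0.6368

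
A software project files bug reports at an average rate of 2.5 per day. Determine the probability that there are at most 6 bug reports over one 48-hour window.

0.7622

Over the interval, μ = 2.5 × 2 = 5 (a 48-hour window = 2 days).
P(N ≤ 6) = Σ_{j=0}^{6} e^(−μ) μ^j/j! ≈ 0.7622.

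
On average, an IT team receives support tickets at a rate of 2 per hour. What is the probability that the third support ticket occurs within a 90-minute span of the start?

Over the interval, μ = 2 × 1.5 = 3 (a 90-minute span = 1.5 hours).
The third arrival falls in the interval iff at least 3 events occur there: P(S_3 ≤ t) = P(N ≥ 3) = 1 − P(N ≤ 2) ≈ 0.5768.

0.5768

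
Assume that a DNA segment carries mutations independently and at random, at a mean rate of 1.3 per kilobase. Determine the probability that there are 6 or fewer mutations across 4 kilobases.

0.7324

Over the interval, μ = 1.3 × 4 = 5.2 (4 kilobases).
P(N ≤ 6) = Σ_{j=0}^{6} e^(−μ) μ^j/j! ≈ 0.7324.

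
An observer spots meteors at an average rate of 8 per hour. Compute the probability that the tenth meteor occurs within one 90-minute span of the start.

Over the interval, μ = 8 × 1.5 = 12 (a 90-minute span = 1.5 hours).
The tenth arrival falls in the interval iff at least 10 events occur there: P(S_10 ≤ t) = P(N ≥ 10) = 1 − P(N ≤ 9) ≈ 0.7576.

0.7576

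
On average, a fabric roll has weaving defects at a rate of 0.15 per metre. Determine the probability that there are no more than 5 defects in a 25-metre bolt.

Over the interval, μ = 0.15 × 25 = 3.75 (a 25-metre bolt = 25 metres).
P(N ≤ 5) = Σ_{j=0}^{5} e^(−μ) μ^j/j! ≈ 0.8229.

0.8229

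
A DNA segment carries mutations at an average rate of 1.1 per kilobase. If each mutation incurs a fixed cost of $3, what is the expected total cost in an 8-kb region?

$26.4

E[N] = 1.1 × 8 = 8.8 (an 8-kb region = 8 kilobases); E[cost] = 8.8 × $3 = $26.4.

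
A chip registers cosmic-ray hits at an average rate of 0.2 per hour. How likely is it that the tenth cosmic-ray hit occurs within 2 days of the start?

0.4911

Over the interval, μ = 0.2 × 48 = 9.6 (2 days = 48 hours).
The tenth arrival falls in the interval iff at least 10 events occur there: P(S_10 ≤ t) = P(N ≥ 10) = 1 − P(N ≤ 9) ≈ 0.4911.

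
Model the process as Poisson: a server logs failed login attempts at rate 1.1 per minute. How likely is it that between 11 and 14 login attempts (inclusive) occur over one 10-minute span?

Over the interval, μ = 1.1 × 10 = 11 (a 10-minute span = 10 minutes).
P(11 ≤ N ≤ 14) = Σ_{j=11}^{14} e^(−11) · 11^j/j! ≈ 0.3942.

0.3942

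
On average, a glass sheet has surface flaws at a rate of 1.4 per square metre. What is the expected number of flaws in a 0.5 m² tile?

E[N] = λt = 1.4 × 0.5 = 0.7 (a 0.5 m² tile = 0.5 square metres).

0.7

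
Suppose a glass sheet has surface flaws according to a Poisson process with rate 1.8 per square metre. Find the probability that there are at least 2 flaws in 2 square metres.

Over the interval, μ = 1.8 × 2 = 3.6 (2 square metres).
P(N ≥ 2) = 1 − P(N ≤ 1) = 1 − Σ_{j=0}^{1} e^(−μ) μ^j/j! ≈ 0.8743.

0.8743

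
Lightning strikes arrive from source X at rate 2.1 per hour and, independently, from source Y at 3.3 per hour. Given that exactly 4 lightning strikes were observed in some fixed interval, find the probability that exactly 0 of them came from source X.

0.1395

Given the total, each event is independently from source X with probability p = λ_X/(λ_X+λ_Y) = 2.1/5.4 ≈ 0.3889.
So K ~ Binomial(4, 2.1/5.4): P(K = 0) = C(4,0) · (2.1/5.4)^0 · (3.3/5.4)^4 ≈ 0.1395.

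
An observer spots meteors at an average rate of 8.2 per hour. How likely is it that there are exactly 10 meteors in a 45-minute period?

0.0455

Over the interval, μ = 8.2 × 0.75 = 6.15 (a 45-minute period = 0.75 hours).
P(N = 10) = e^(−μ) μ^10/10! = e^(−6.15) · 6.15^10/3628800 ≈ 0.0455.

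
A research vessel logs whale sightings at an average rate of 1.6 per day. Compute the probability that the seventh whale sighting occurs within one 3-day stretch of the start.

0.2092

Over the interval, μ = 1.6 × 3 = 4.8 (a 3-day stretch = 3 days).
The seventh arrival falls in the interval iff at least 7 events occur there: P(S_7 ≤ t) = P(N ≥ 7) = 1 − P(N ≤ 6) ≈ 0.2092.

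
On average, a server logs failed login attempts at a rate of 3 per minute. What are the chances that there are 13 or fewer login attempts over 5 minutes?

Over the interval, μ = 3 × 5 = 15 (5 minutes).
P(N ≤ 13) = Σ_{j=0}^{13} e^(−μ) μ^j/j! ≈ 0.3632.

0.3632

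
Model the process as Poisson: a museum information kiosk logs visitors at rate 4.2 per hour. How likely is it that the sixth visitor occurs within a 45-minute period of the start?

Over the interval, μ = 4.2 × 0.75 = 3.15 (a 45-minute period = 0.75 hours).
The sixth arrival falls in the interval iff at least 6 events occur there: P(S_6 ≤ t) = P(N ≥ 6) = 1 − P(N ≤ 5) ≈ 0.0998.

0.0998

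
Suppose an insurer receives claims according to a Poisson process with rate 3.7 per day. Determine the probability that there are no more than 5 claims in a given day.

0.8301

With mean μ = 3.7 per day,
P(N ≤ 5) = Σ_{j=0}^{5} e^(−μ) μ^j/j! ≈ 0.8301.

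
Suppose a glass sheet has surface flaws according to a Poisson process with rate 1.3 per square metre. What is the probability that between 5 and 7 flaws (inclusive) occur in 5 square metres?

0.4491

Over the interval, μ = 1.3 × 5 = 6.5 (5 square metres).
P(5 ≤ N ≤ 7) = Σ_{j=5}^{7} e^(−6.5) · 6.5^j/j! ≈ 0.4491.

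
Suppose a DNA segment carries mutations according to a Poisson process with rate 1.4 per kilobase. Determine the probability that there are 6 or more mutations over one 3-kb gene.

0.2469

Over the interval, μ = 1.4 × 3 = 4.2 (a 3-kb gene = 3 kilobases).
P(N ≥ 6) = 1 − P(N ≤ 5) = 1 − Σ_{j=0}^{5} e^(−μ) μ^j/j! ≈ 0.2469.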